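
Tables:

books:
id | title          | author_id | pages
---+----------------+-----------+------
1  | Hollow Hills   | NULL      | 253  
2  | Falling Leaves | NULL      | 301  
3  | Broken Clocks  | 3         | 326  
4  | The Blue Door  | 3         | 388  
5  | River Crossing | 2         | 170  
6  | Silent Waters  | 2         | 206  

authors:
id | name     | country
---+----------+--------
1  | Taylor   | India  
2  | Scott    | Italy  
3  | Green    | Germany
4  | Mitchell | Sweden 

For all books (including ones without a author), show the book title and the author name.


LEFT JOIN keeps every row from books (the left table); where author_id has no match in authors, the author columns become NULL. Walk through each book:
  - book 1 (Hollow Hills): author_id=NULL, no match -> kept with NULL
  - book 2 (Falling Leaves): author_id=NULL, no match -> kept with NULL
  - book 3 (Broken Clocks): author_id=3 -> matches Green
  - book 4 (The Blue Door): author_id=3 -> matches Green
  - book 5 (River Crossing): author_id=2 -> matches Scott
  - book 6 (Silent Waters): author_id=2 -> matches Scott
All 6 rows appear; 2 have NULL author.

SQL:
SELECT a.title, b.name AS author
FROM books a
LEFT JOIN authors b ON a.author_id = b.id

Result:
title          | author
---------------+-------
Hollow Hills   | NULL  
Falling Leaves | NULL  
Broken Clocks  | Green 
The Blue Door  | Green 
River Crossing | Scott 
Silent Waters  | Scott 


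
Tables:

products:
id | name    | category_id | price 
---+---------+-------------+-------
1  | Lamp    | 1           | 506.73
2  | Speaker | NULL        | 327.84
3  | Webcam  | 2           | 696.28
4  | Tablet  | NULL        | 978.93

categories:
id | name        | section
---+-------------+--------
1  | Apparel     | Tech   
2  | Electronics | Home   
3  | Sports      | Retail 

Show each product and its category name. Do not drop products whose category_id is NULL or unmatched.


LEFT JOIN keeps every row from products (the left table); where category_id has no match in categories, the category columns become NULL. Walk through each product:
  - product 1 (Lamp): category_id=1 -> matches Apparel
  - product 2 (Speaker): category_id=NULL, no match -> kept with NULL
  - product 3 (Webcam): category_id=2 -> matches Electronics
  - product 4 (Tablet): category_id=NULL, no match -> kept with NULL
All 4 rows appear; 2 have NULL category.

SQL:
SELECT a.name, b.name AS category
FROM products a
LEFT JOIN categories b ON a.category_id = b.id

Result:
name    | category   
--------+------------
Lamp    | Apparel    
Speaker | NULL       
Webcam  | Electronics
Tablet  | NULL       


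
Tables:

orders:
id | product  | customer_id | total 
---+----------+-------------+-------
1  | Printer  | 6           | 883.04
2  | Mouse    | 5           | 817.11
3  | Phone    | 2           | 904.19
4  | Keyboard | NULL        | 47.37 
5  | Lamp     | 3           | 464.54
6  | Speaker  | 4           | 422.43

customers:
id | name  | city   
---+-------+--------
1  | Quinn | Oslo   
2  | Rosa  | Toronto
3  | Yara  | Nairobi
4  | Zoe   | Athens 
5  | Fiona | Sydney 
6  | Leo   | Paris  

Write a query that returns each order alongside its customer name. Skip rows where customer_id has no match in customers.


INNER JOIN keeps only orders rows whose customer_id matches an id in customers. Walk through each order:
  - order 1 (Printer): customer_id=6 -> matches Leo
  - order 2 (Mouse): customer_id=5 -> matches Fiona
  - order 3 (Phone): customer_id=2 -> matches Rosa
  - order 4 (Keyboard): customer_id=NULL, no match -> dropped
  - order 5 (Lamp): customer_id=3 -> matches Yara
  - order 6 (Speaker): customer_id=4 -> matches Zoe
So 1 of 6 rows is dropped.

SQL:
SELECT a.product, b.name AS customer
FROM orders a
INNER JOIN customers b ON a.customer_id = b.id

Result:
product | customer
--------+---------
Printer | Leo     
Mouse   | Fiona   
Phone   | Rosa    
Lamp    | Yara    
Speaker | Zoe     


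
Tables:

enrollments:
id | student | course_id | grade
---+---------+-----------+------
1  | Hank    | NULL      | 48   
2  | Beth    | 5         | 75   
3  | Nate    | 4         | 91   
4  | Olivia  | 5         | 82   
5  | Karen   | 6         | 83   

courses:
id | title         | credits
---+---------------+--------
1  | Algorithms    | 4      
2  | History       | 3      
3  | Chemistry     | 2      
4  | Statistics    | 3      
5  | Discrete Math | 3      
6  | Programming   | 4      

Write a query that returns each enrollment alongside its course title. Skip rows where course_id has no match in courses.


INNER JOIN keeps only enrollments rows whose course_id matches an id in courses. Walk through each enrollment:
  - enrollment 1 (Hank): course_id=NULL, no match -> dropped
  - enrollment 2 (Beth): course_id=5 -> matches Discrete Math
  - enrollment 3 (Nate): course_id=4 -> matches Statistics
  - enrollment 4 (Olivia): course_id=5 -> matches Discrete Math
  - enrollment 5 (Karen): course_id=6 -> matches Programming
So 1 of 5 rows is dropped.

SQL:
SELECT a.student, b.title AS course
FROM enrollments a
INNER JOIN courses b ON a.course_id = b.id

Result:
student | course       
--------+--------------
Beth    | Discrete Math
Nate    | Statistics   
Olivia  | Discrete Math
Karen   | Programming  


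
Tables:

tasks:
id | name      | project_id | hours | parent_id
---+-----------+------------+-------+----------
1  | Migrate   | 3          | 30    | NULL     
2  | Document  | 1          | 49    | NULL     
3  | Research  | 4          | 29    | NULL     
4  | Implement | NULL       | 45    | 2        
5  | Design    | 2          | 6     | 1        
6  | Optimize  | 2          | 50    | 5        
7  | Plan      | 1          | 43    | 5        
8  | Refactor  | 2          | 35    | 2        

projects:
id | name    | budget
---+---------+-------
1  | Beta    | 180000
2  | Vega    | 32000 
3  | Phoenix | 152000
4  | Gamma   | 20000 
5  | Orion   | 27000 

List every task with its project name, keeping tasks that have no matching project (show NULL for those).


LEFT JOIN keeps every row from tasks (the left table); where project_id has no match in projects, the project columns become NULL. Walk through each task:
  - task 1 (Migrate): project_id=3 -> matches Phoenix
  - task 2 (Document): project_id=1 -> matches Beta
  - task 3 (Research): project_id=4 -> matches Gamma
  - task 4 (Implement): project_id=NULL, no match -> kept with NULL
  - task 5 (Design): project_id=2 -> matches Vega
  - task 6 (Optimize): project_id=2 -> matches Vega
  - task 7 (Plan): project_id=1 -> matches Beta
  - task 8 (Refactor): project_id=2 -> matches Vega
All 8 rows appear; 1 has NULL project.

SQL:
SELECT a.name, b.name AS project
FROM tasks a
LEFT JOIN projects b ON a.project_id = b.id

Result:
name      | project
----------+--------
Migrate   | Phoenix
Document  | Beta   
Research  | Gamma  
Implement | NULL   
Design    | Vega   
Optimize  | Vega   
Plan      | Beta   
Refactor  | Vega   


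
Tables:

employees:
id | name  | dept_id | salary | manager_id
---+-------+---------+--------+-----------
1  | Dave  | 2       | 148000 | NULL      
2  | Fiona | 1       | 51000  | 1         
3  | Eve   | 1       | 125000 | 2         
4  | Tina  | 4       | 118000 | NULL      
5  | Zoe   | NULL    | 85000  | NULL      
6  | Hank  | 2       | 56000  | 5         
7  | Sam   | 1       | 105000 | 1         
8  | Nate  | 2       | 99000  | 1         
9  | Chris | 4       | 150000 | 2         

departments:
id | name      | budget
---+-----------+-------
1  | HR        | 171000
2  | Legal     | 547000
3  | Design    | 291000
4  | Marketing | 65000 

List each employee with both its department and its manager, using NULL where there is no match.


Two LEFT JOINs from the same base table employees: one to departments via dept_id, one to employees itself via manager_id. Both are LEFT so every employee is preserved.
Match against departments:
  - employee 1 (Dave): dept_id=2 -> matches Legal
  - employee 2 (Fiona): dept_id=1 -> matches HR
  - employee 3 (Eve): dept_id=1 -> matches HR
  - employee 4 (Tina): dept_id=4 -> matches Marketing
  - employee 5 (Zoe): dept_id=NULL, no match -> kept with NULL
  - employee 6 (Hank): dept_id=2 -> matches Legal
  - employee 7 (Sam): dept_id=1 -> matches HR
  - employee 8 (Nate): dept_id=2 -> matches Legal
  - employee 9 (Chris): dept_id=4 -> matches Marketing
Match against employees (self):
  - employee 1 (Dave): manager_id=NULL -> NULL
  - employee 2 (Fiona): manager_id=1 -> Dave
  - employee 3 (Eve): manager_id=2 -> Fiona
  - employee 4 (Tina): manager_id=NULL -> NULL
  - employee 5 (Zoe): manager_id=NULL -> NULL
  - employee 6 (Hank): manager_id=5 -> Zoe
  - employee 7 (Sam): manager_id=1 -> Dave
  - employee 8 (Nate): manager_id=1 -> Dave
  - employee 9 (Chris): manager_id=2 -> Fiona

SQL:
SELECT a.name, b.name AS department, c.name AS manager
FROM employees a
LEFT JOIN departments b ON a.dept_id = b.id
LEFT JOIN employees c ON a.manager_id = c.id

Result:
name  | department | manager
------+------------+--------
Dave  | Legal      | NULL   
Fiona | HR         | Dave   
Eve   | HR         | Fiona  
Tina  | Marketing  | NULL   
Zoe   | NULL       | NULL   
Hank  | Legal      | Zoe    
Sam   | HR         | Dave   
Nate  | Legal      | Dave   
Chris | Marketing  | Fiona  


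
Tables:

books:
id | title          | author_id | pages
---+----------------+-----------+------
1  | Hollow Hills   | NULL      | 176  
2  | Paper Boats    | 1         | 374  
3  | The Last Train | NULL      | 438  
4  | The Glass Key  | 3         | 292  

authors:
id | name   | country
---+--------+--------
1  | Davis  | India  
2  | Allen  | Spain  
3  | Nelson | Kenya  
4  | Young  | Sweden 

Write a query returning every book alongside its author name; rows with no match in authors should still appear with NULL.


LEFT JOIN keeps every row from books (the left table); where author_id has no match in authors, the author columns become NULL. Walk through each book:
  - book 1 (Hollow Hills): author_id=NULL, no match -> kept with NULL
  - book 2 (Paper Boats): author_id=1 -> matches Davis
  - book 3 (The Last Train): author_id=NULL, no match -> kept with NULL
  - book 4 (The Glass Key): author_id=3 -> matches Nelson
All 4 rows appear; 2 have NULL author.

SQL:
SELECT a.title, b.name AS author
FROM books a
LEFT JOIN authors b ON a.author_id = b.id

Result:
title          | author
---------------+-------
Hollow Hills   | NULL  
Paper Boats    | Davis 
The Last Train | NULL  
The Glass Key  | Nelson


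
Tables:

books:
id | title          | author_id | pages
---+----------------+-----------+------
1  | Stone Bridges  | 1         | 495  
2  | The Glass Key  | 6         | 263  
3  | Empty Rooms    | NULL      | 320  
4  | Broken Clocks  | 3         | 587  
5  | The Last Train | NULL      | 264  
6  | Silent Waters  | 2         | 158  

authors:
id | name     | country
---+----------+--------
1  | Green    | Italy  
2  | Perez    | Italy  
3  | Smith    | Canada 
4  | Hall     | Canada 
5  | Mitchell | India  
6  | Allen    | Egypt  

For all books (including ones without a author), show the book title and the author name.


LEFT JOIN keeps every row from books (the left table); where author_id has no match in authors, the author columns become NULL. Walk through each book:
  - book 1 (Stone Bridges): author_id=1 -> matches Green
  - book 2 (The Glass Key): author_id=6 -> matches Allen
  - book 3 (Empty Rooms): author_id=NULL, no match -> kept with NULL
  - book 4 (Broken Clocks): author_id=3 -> matches Smith
  - book 5 (The Last Train): author_id=NULL, no match -> kept with NULL
  - book 6 (Silent Waters): author_id=2 -> matches Perez
All 6 rows appear; 2 have NULL author.

SQL:
SELECT a.title, b.name AS author
FROM books a
LEFT JOIN authors b ON a.author_id = b.id

Result:
title          | author
---------------+-------
Stone Bridges  | Green 
The Glass Key  | Allen 
Empty Rooms    | NULL  
Broken Clocks  | Smith 
The Last Train | NULL  
Silent Waters  | Perez 


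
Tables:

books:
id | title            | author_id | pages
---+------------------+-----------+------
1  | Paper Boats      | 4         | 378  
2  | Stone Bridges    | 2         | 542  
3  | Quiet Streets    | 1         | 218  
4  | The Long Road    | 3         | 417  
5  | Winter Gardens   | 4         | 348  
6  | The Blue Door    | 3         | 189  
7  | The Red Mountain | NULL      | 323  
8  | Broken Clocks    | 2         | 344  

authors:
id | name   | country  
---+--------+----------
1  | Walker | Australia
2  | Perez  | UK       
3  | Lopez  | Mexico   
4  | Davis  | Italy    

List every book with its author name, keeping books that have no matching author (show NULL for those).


LEFT JOIN keeps every row from books (the left table); where author_id has no match in authors, the author columns become NULL. Walk through each book:
  - book 1 (Paper Boats): author_id=4 -> matches Davis
  - book 2 (Stone Bridges): author_id=2 -> matches Perez
  - book 3 (Quiet Streets): author_id=1 -> matches Walker
  - book 4 (The Long Road): author_id=3 -> matches Lopez
  - book 5 (Winter Gardens): author_id=4 -> matches Davis
  - book 6 (The Blue Door): author_id=3 -> matches Lopez
  - book 7 (The Red Mountain): author_id=NULL, no match -> kept with NULL
  - book 8 (Broken Clocks): author_id=2 -> matches Perez
All 8 rows appear; 1 has NULL author.

SQL:
SELECT a.title, b.name AS author
FROM books a
LEFT JOIN authors b ON a.author_id = b.id

Result:
title            | author
-----------------+-------
Paper Boats      | Davis 
Stone Bridges    | Perez 
Quiet Streets    | Walker
The Long Road    | Lopez 
Winter Gardens   | Davis 
The Blue Door    | Lopez 
The Red Mountain | NULL  
Broken Clocks    | Perez 


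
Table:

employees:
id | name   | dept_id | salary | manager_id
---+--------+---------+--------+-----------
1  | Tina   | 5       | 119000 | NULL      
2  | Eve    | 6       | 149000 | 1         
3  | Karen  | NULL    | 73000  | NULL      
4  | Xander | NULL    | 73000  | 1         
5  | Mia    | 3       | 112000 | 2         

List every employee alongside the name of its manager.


This is a self-join: employees is joined to a second copy of itself, matching each row's manager_id to another row's id. Use LEFT JOIN so rows with manager_id=NULL are kept.
  - employee 1 (Tina): manager_id=NULL -> NULL
  - employee 2 (Eve): manager_id=1 -> Tina
  - employee 3 (Karen): manager_id=NULL -> NULL
  - employee 4 (Xander): manager_id=1 -> Tina
  - employee 5 (Mia): manager_id=2 -> Eve

SQL:
SELECT a.name AS item, b.name AS manager
FROM employees a
LEFT JOIN employees b ON a.manager_id = b.id

Result:
item   | manager
-------+--------
Tina   | NULL   
Eve    | Tina   
Karen  | NULL   
Xander | Tina   
Mia    | Eve    


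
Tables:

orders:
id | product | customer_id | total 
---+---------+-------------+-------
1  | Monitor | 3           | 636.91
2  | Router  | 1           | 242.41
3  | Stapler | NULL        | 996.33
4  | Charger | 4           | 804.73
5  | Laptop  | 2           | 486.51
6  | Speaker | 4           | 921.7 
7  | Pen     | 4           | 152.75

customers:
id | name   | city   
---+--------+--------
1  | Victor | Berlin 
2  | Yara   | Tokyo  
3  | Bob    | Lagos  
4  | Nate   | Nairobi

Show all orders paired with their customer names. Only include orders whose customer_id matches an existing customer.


INNER JOIN keeps only orders rows whose customer_id matches an id in customers. Walk through each order:
  - order 1 (Monitor): customer_id=3 -> matches Bob
  - order 2 (Router): customer_id=1 -> matches Victor
  - order 3 (Stapler): customer_id=NULL, no match -> dropped
  - order 4 (Charger): customer_id=4 -> matches Nate
  - order 5 (Laptop): customer_id=2 -> matches Yara
  - order 6 (Speaker): customer_id=4 -> matches Nate
  - order 7 (Pen): customer_id=4 -> matches Nate
So 1 of 7 rows is dropped.

SQL:
SELECT a.product, b.name AS customer
FROM orders a
INNER JOIN customers b ON a.customer_id = b.id

Result:
product | customer
--------+---------
Monitor | Bob     
Router  | Victor  
Charger | Nate    
Laptop  | Yara    
Speaker | Nate    
Pen     | Nate    


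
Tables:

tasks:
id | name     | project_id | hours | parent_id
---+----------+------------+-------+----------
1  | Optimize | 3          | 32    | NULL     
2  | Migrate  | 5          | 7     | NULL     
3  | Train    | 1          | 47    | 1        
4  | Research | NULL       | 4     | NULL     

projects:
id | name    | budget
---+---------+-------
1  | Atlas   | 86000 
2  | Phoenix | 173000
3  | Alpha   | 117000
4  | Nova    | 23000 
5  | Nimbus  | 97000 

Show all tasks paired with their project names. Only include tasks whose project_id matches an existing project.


INNER JOIN keeps only tasks rows whose project_id matches an id in projects. Walk through each task:
  - task 1 (Optimize): project_id=3 -> matches Alpha
  - task 2 (Migrate): project_id=5 -> matches Nimbus
  - task 3 (Train): project_id=1 -> matches Atlas
  - task 4 (Research): project_id=NULL, no match -> dropped
So 1 of 4 rows is dropped.

SQL:
SELECT a.name, b.name AS project
FROM tasks a
INNER JOIN projects b ON a.project_id = b.id

Result:
name     | project
---------+--------
Optimize | Alpha  
Migrate  | Nimbus 
Train    | Atlas  


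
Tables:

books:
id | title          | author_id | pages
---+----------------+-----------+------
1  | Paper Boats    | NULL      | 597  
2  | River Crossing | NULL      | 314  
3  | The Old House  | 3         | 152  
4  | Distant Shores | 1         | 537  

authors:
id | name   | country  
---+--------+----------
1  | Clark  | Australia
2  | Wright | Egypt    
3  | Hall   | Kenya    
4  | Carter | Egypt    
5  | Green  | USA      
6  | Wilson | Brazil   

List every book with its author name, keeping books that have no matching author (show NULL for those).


LEFT JOIN keeps every row from books (the left table); where author_id has no match in authors, the author columns become NULL. Walk through each book:
  - book 1 (Paper Boats): author_id=NULL, no match -> kept with NULL
  - book 2 (River Crossing): author_id=NULL, no match -> kept with NULL
  - book 3 (The Old House): author_id=3 -> matches Hall
  - book 4 (Distant Shores): author_id=1 -> matches Clark
All 4 rows appear; 2 have NULL author.

SQL:
SELECT a.title, b.name AS author
FROM books a
LEFT JOIN authors b ON a.author_id = b.id

Result:
title          | author
---------------+-------
Paper Boats    | NULL  
River Crossing | NULL  
The Old House  | Hall  
Distant Shores | Clark 


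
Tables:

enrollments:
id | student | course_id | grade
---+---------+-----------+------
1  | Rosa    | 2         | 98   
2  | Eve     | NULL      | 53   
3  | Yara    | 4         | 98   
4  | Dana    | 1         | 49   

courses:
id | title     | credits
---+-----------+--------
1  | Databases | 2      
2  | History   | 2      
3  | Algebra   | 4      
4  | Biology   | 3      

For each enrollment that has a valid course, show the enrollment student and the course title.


INNER JOIN keeps only enrollments rows whose course_id matches an id in courses. Walk through each enrollment:
  - enrollment 1 (Rosa): course_id=2 -> matches History
  - enrollment 2 (Eve): course_id=NULL, no match -> dropped
  - enrollment 3 (Yara): course_id=4 -> matches Biology
  - enrollment 4 (Dana): course_id=1 -> matches Databases
So 1 of 4 rows is dropped.

SQL:
SELECT a.student, b.title AS course
FROM enrollments a
INNER JOIN courses b ON a.course_id = b.id

Result:
student | course   
--------+----------
Rosa    | History  
Yara    | Biology  
Dana    | Databases


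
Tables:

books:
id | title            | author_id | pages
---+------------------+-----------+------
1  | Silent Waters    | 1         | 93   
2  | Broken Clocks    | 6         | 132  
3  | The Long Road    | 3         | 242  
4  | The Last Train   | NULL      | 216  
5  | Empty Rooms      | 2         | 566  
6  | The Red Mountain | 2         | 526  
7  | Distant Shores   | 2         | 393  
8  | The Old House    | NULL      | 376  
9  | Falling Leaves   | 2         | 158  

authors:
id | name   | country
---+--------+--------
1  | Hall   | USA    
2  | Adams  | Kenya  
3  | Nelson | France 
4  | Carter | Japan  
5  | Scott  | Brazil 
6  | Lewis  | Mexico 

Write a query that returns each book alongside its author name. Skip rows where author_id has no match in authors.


INNER JOIN keeps only books rows whose author_id matches an id in authors. Walk through each book:
  - book 1 (Silent Waters): author_id=1 -> matches Hall
  - book 2 (Broken Clocks): author_id=6 -> matches Lewis
  - book 3 (The Long Road): author_id=3 -> matches Nelson
  - book 4 (The Last Train): author_id=NULL, no match -> dropped
  - book 5 (Empty Rooms): author_id=2 -> matches Adams
  - book 6 (The Red Mountain): author_id=2 -> matches Adams
  - book 7 (Distant Shores): author_id=2 -> matches Adams
  - book 8 (The Old House): author_id=NULL, no match -> dropped
  - book 9 (Falling Leaves): author_id=2 -> matches Adams
So 2 of 9 rows are dropped.

SQL:
SELECT a.title, b.name AS author
FROM books a
INNER JOIN authors b ON a.author_id = b.id

Result:
title            | author
-----------------+-------
Silent Waters    | Hall  
Broken Clocks    | Lewis 
The Long Road    | Nelson
Empty Rooms      | Adams 
The Red Mountain | Adams 
Distant Shores   | Adams 
Falling Leaves   | Adams 


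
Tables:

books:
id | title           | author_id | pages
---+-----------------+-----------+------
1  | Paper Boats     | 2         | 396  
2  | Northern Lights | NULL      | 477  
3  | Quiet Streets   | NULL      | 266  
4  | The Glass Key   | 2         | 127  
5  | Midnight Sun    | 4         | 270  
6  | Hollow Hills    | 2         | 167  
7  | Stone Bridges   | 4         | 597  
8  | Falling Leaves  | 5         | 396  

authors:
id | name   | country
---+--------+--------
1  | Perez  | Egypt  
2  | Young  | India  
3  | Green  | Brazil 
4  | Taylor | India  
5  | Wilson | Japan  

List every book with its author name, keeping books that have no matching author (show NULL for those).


LEFT JOIN keeps every row from books (the left table); where author_id has no match in authors, the author columns become NULL. Walk through each book:
  - book 1 (Paper Boats): author_id=2 -> matches Young
  - book 2 (Northern Lights): author_id=NULL, no match -> kept with NULL
  - book 3 (Quiet Streets): author_id=NULL, no match -> kept with NULL
  - book 4 (The Glass Key): author_id=2 -> matches Young
  - book 5 (Midnight Sun): author_id=4 -> matches Taylor
  - book 6 (Hollow Hills): author_id=2 -> matches Young
  - book 7 (Stone Bridges): author_id=4 -> matches Taylor
  - book 8 (Falling Leaves): author_id=5 -> matches Wilson
All 8 rows appear; 2 have NULL author.

SQL:
SELECT a.title, b.name AS author
FROM books a
LEFT JOIN authors b ON a.author_id = b.id

Result:
title           | author
----------------+-------
Paper Boats     | Young 
Northern Lights | NULL  
Quiet Streets   | NULL  
The Glass Key   | Young 
Midnight Sun    | Taylor
Hollow Hills    | Young 
Stone Bridges   | Taylor
Falling Leaves  | Wilson


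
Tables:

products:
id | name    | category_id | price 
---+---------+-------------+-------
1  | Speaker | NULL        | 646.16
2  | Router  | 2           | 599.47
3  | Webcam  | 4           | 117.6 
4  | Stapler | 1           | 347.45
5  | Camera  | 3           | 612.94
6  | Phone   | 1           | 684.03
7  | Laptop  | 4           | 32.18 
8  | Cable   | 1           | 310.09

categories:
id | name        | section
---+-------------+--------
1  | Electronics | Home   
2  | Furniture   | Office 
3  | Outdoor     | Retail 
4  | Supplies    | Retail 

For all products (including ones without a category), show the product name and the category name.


LEFT JOIN keeps every row from products (the left table); where category_id has no match in categories, the category columns become NULL. Walk through each product:
  - product 1 (Speaker): category_id=NULL, no match -> kept with NULL
  - product 2 (Router): category_id=2 -> matches Furniture
  - product 3 (Webcam): category_id=4 -> matches Supplies
  - product 4 (Stapler): category_id=1 -> matches Electronics
  - product 5 (Camera): category_id=3 -> matches Outdoor
  - product 6 (Phone): category_id=1 -> matches Electronics
  - product 7 (Laptop): category_id=4 -> matches Supplies
  - product 8 (Cable): category_id=1 -> matches Electronics
All 8 rows appear; 1 has NULL category.

SQL:
SELECT a.name, b.name AS category
FROM products a
LEFT JOIN categories b ON a.category_id = b.id

Result:
name    | category   
--------+------------
Speaker | NULL       
Router  | Furniture  
Webcam  | Supplies   
Stapler | Electronics
Camera  | Outdoor    
Phone   | Electronics
Laptop  | Supplies   
Cable   | Electronics


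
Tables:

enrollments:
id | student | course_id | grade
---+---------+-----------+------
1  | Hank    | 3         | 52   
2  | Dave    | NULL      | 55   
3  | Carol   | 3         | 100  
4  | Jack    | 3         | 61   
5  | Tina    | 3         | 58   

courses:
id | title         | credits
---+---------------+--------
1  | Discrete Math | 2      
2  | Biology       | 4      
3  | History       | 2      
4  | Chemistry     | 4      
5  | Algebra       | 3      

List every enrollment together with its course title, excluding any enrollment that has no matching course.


INNER JOIN keeps only enrollments rows whose course_id matches an id in courses. Walk through each enrollment:
  - enrollment 1 (Hank): course_id=3 -> matches History
  - enrollment 2 (Dave): course_id=NULL, no match -> dropped
  - enrollment 3 (Carol): course_id=3 -> matches History
  - enrollment 4 (Jack): course_id=3 -> matches History
  - enrollment 5 (Tina): course_id=3 -> matches History
So 1 of 5 rows is dropped.

SQL:
SELECT a.student, b.title AS course
FROM enrollments a
INNER JOIN courses b ON a.course_id = b.id

Result:
student | course 
--------+--------
Hank    | History
Carol   | History
Jack    | History
Tina    | History


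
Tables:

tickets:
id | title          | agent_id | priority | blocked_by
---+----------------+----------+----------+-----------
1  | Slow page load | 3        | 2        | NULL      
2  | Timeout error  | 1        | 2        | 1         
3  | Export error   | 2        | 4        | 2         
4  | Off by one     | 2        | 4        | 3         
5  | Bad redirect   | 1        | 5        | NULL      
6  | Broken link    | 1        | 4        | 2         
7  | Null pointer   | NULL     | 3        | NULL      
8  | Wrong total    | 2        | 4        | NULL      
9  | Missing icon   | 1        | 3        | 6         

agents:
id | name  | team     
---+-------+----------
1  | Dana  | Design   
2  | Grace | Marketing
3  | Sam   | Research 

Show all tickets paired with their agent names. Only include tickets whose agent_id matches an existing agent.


INNER JOIN keeps only tickets rows whose agent_id matches an id in agents. Walk through each ticket:
  - ticket 1 (Slow page load): agent_id=3 -> matches Sam
  - ticket 2 (Timeout error): agent_id=1 -> matches Dana
  - ticket 3 (Export error): agent_id=2 -> matches Grace
  - ticket 4 (Off by one): agent_id=2 -> matches Grace
  - ticket 5 (Bad redirect): agent_id=1 -> matches Dana
  - ticket 6 (Broken link): agent_id=1 -> matches Dana
  - ticket 7 (Null pointer): agent_id=NULL, no match -> dropped
  - ticket 8 (Wrong total): agent_id=2 -> matches Grace
  - ticket 9 (Missing icon): agent_id=1 -> matches Dana
So 1 of 9 rows is dropped.

SQL:
SELECT a.title, b.name AS agent
FROM tickets a
INNER JOIN agents b ON a.agent_id = b.id

Result:
title          | agent
---------------+------
Slow page load | Sam  
Timeout error  | Dana 
Export error   | Grace
Off by one     | Grace
Bad redirect   | Dana 
Broken link    | Dana 
Wrong total    | Grace
Missing icon   | Dana 


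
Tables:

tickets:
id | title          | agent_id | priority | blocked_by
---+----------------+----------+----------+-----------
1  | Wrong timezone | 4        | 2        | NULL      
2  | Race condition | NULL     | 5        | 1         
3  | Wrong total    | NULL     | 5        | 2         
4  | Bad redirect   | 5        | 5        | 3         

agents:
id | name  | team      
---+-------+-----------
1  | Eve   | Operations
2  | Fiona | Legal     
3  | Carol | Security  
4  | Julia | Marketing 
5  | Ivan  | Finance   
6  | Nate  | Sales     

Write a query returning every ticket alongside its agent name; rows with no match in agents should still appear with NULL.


LEFT JOIN keeps every row from tickets (the left table); where agent_id has no match in agents, the agent columns become NULL. Walk through each ticket:
  - ticket 1 (Wrong timezone): agent_id=4 -> matches Julia
  - ticket 2 (Race condition): agent_id=NULL, no match -> kept with NULL
  - ticket 3 (Wrong total): agent_id=NULL, no match -> kept with NULL
  - ticket 4 (Bad redirect): agent_id=5 -> matches Ivan
All 4 rows appear; 2 have NULL agent.

SQL:
SELECT a.title, b.name AS agent
FROM tickets a
LEFT JOIN agents b ON a.agent_id = b.id

Result:
title          | agent
---------------+------
Wrong timezone | Julia
Race condition | NULL 
Wrong total    | NULL 
Bad redirect   | Ivan 


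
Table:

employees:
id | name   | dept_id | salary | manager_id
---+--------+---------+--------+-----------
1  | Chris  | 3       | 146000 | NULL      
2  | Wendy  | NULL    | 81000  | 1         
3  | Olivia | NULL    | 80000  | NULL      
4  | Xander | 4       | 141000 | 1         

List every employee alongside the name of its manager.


This is a self-join: employees is joined to a second copy of itself, matching each row's manager_id to another row's id. Use LEFT JOIN so rows with manager_id=NULL are kept.
  - employee 1 (Chris): manager_id=NULL -> NULL
  - employee 2 (Wendy): manager_id=1 -> Chris
  - employee 3 (Olivia): manager_id=NULL -> NULL
  - employee 4 (Xander): manager_id=1 -> Chris

SQL:
SELECT a.name AS item, b.name AS manager
FROM employees a
LEFT JOIN employees b ON a.manager_id = b.id

Result:
item   | manager
-------+--------
Chris  | NULL   
Wendy  | Chris  
Olivia | NULL   
Xander | Chris  


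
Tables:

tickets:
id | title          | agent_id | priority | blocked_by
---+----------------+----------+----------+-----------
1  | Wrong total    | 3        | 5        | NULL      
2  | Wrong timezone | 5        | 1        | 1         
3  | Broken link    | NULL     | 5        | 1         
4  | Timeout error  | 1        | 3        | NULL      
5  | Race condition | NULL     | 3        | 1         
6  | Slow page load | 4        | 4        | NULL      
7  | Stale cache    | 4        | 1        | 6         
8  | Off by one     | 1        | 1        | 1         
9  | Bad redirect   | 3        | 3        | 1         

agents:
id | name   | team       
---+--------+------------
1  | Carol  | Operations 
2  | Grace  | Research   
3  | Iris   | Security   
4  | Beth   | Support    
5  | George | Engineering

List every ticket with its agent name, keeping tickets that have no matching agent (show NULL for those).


LEFT JOIN keeps every row from tickets (the left table); where agent_id has no match in agents, the agent columns become NULL. Walk through each ticket:
  - ticket 1 (Wrong total): agent_id=3 -> matches Iris
  - ticket 2 (Wrong timezone): agent_id=5 -> matches George
  - ticket 3 (Broken link): agent_id=NULL, no match -> kept with NULL
  - ticket 4 (Timeout error): agent_id=1 -> matches Carol
  - ticket 5 (Race condition): agent_id=NULL, no match -> kept with NULL
  - ticket 6 (Slow page load): agent_id=4 -> matches Beth
  - ticket 7 (Stale cache): agent_id=4 -> matches Beth
  - ticket 8 (Off by one): agent_id=1 -> matches Carol
  - ticket 9 (Bad redirect): agent_id=3 -> matches Iris
All 9 rows appear; 2 have NULL agent.

SQL:
SELECT a.title, b.name AS agent
FROM tickets a
LEFT JOIN agents b ON a.agent_id = b.id

Result:
title          | agent 
---------------+-------
Wrong total    | Iris  
Wrong timezone | George
Broken link    | NULL  
Timeout error  | Carol 
Race condition | NULL  
Slow page load | Beth  
Stale cache    | Beth  
Off by one     | Carol 
Bad redirect   | Iris  


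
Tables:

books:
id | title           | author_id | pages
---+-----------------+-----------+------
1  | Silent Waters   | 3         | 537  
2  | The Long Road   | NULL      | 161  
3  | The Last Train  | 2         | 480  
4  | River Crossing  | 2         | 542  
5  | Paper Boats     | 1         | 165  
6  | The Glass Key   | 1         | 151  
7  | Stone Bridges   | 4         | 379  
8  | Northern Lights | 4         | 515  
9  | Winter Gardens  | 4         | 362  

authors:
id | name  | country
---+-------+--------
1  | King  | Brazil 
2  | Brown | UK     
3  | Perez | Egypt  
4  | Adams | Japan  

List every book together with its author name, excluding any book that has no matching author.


INNER JOIN keeps only books rows whose author_id matches an id in authors. Walk through each book:
  - book 1 (Silent Waters): author_id=3 -> matches Perez
  - book 2 (The Long Road): author_id=NULL, no match -> dropped
  - book 3 (The Last Train): author_id=2 -> matches Brown
  - book 4 (River Crossing): author_id=2 -> matches Brown
  - book 5 (Paper Boats): author_id=1 -> matches King
  - book 6 (The Glass Key): author_id=1 -> matches King
  - book 7 (Stone Bridges): author_id=4 -> matches Adams
  - book 8 (Northern Lights): author_id=4 -> matches Adams
  - book 9 (Winter Gardens): author_id=4 -> matches Adams
So 1 of 9 rows is dropped.

SQL:
SELECT a.title, b.name AS author
FROM books a
INNER JOIN authors b ON a.author_id = b.id

Result:
title           | author
----------------+-------
Silent Waters   | Perez 
The Last Train  | Brown 
River Crossing  | Brown 
Paper Boats     | King  
The Glass Key   | King  
Stone Bridges   | Adams 
Northern Lights | Adams 
Winter Gardens  | Adams 


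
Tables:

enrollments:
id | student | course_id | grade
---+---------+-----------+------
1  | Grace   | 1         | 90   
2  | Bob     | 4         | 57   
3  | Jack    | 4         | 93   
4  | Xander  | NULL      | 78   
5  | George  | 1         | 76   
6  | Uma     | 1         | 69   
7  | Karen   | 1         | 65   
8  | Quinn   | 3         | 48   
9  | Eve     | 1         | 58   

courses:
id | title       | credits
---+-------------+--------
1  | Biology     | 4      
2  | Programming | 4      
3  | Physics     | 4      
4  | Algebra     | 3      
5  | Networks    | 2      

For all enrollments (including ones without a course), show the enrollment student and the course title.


LEFT JOIN keeps every row from enrollments (the left table); where course_id has no match in courses, the course columns become NULL. Walk through each enrollment:
  - enrollment 1 (Grace): course_id=1 -> matches Biology
  - enrollment 2 (Bob): course_id=4 -> matches Algebra
  - enrollment 3 (Jack): course_id=4 -> matches Algebra
  - enrollment 4 (Xander): course_id=NULL, no match -> kept with NULL
  - enrollment 5 (George): course_id=1 -> matches Biology
  - enrollment 6 (Uma): course_id=1 -> matches Biology
  - enrollment 7 (Karen): course_id=1 -> matches Biology
  - enrollment 8 (Quinn): course_id=3 -> matches Physics
  - enrollment 9 (Eve): course_id=1 -> matches Biology
All 9 rows appear; 1 has NULL course.

SQL:
SELECT a.student, b.title AS course
FROM enrollments a
LEFT JOIN courses b ON a.course_id = b.id

Result:
student | course 
--------+--------
Grace   | Biology
Bob     | Algebra
Jack    | Algebra
Xander  | NULL   
George  | Biology
Uma     | Biology
Karen   | Biology
Quinn   | Physics
Eve     | Biology


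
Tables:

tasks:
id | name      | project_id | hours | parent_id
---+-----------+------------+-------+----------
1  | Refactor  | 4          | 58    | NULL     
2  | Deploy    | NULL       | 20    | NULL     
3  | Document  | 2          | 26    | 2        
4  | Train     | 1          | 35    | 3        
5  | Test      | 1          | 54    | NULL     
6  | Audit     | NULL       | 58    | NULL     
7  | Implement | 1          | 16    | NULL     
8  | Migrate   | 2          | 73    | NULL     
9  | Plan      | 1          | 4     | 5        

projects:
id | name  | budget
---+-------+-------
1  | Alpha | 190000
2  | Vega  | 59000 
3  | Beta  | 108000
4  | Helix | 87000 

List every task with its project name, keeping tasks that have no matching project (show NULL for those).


LEFT JOIN keeps every row from tasks (the left table); where project_id has no match in projects, the project columns become NULL. Walk through each task:
  - task 1 (Refactor): project_id=4 -> matches Helix
  - task 2 (Deploy): project_id=NULL, no match -> kept with NULL
  - task 3 (Document): project_id=2 -> matches Vega
  - task 4 (Train): project_id=1 -> matches Alpha
  - task 5 (Test): project_id=1 -> matches Alpha
  - task 6 (Audit): project_id=NULL, no match -> kept with NULL
  - task 7 (Implement): project_id=1 -> matches Alpha
  - task 8 (Migrate): project_id=2 -> matches Vega
  - task 9 (Plan): project_id=1 -> matches Alpha
All 9 rows appear; 2 have NULL project.

SQL:
SELECT a.name, b.name AS project
FROM tasks a
LEFT JOIN projects b ON a.project_id = b.id

Result:
name      | project
----------+--------
Refactor  | Helix  
Deploy    | NULL   
Document  | Vega   
Train     | Alpha  
Test      | Alpha  
Audit     | NULL   
Implement | Alpha  
Migrate   | Vega   
Plan      | Alpha  


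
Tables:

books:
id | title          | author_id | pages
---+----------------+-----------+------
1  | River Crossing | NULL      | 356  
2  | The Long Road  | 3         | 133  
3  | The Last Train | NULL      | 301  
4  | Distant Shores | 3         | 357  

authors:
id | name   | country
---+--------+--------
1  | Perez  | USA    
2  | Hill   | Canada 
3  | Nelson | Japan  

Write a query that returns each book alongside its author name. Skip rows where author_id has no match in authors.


INNER JOIN keeps only books rows whose author_id matches an id in authors. Walk through each book:
  - book 1 (River Crossing): author_id=NULL, no match -> dropped
  - book 2 (The Long Road): author_id=3 -> matches Nelson
  - book 3 (The Last Train): author_id=NULL, no match -> dropped
  - book 4 (Distant Shores): author_id=3 -> matches Nelson
So 2 of 4 rows are dropped.

SQL:
SELECT a.title, b.name AS author
FROM books a
INNER JOIN authors b ON a.author_id = b.id

Result:
title          | author
---------------+-------
The Long Road  | Nelson
Distant Shores | Nelson


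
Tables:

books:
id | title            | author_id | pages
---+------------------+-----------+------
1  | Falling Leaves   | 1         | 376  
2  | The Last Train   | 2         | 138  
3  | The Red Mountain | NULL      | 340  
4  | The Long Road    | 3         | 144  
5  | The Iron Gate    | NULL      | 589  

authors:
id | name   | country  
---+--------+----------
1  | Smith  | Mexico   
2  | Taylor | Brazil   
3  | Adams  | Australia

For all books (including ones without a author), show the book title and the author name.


LEFT JOIN keeps every row from books (the left table); where author_id has no match in authors, the author columns become NULL. Walk through each book:
  - book 1 (Falling Leaves): author_id=1 -> matches Smith
  - book 2 (The Last Train): author_id=2 -> matches Taylor
  - book 3 (The Red Mountain): author_id=NULL, no match -> kept with NULL
  - book 4 (The Long Road): author_id=3 -> matches Adams
  - book 5 (The Iron Gate): author_id=NULL, no match -> kept with NULL
All 5 rows appear; 2 have NULL author.

SQL:
SELECT a.title, b.name AS author
FROM books a
LEFT JOIN authors b ON a.author_id = b.id

Result:
title            | author
-----------------+-------
Falling Leaves   | Smith 
The Last Train   | Taylor
The Red Mountain | NULL  
The Long Road    | Adams 
The Iron Gate    | NULL  


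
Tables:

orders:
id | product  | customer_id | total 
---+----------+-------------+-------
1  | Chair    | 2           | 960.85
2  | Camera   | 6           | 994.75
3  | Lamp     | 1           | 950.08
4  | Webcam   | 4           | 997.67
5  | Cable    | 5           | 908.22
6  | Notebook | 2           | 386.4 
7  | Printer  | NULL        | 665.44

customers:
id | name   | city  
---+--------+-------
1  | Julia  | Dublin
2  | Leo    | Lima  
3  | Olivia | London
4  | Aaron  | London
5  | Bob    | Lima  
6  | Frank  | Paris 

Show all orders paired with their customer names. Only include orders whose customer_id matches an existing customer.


INNER JOIN keeps only orders rows whose customer_id matches an id in customers. Walk through each order:
  - order 1 (Chair): customer_id=2 -> matches Leo
  - order 2 (Camera): customer_id=6 -> matches Frank
  - order 3 (Lamp): customer_id=1 -> matches Julia
  - order 4 (Webcam): customer_id=4 -> matches Aaron
  - order 5 (Cable): customer_id=5 -> matches Bob
  - order 6 (Notebook): customer_id=2 -> matches Leo
  - order 7 (Printer): customer_id=NULL, no match -> dropped
So 1 of 7 rows is dropped.

SQL:
SELECT a.product, b.name AS customer
FROM orders a
INNER JOIN customers b ON a.customer_id = b.id

Result:
product  | customer
---------+---------
Chair    | Leo     
Camera   | Frank   
Lamp     | Julia   
Webcam   | Aaron   
Cable    | Bob     
Notebook | Leo     
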